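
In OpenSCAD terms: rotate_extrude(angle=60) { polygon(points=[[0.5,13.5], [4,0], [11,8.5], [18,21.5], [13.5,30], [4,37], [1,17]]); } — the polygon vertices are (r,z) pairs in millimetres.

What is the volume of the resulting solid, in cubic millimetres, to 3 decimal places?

Profile (r,z), 7 vertices: (0.5,13.5) (4,0) (11,8.5) (18,21.5) (13.5,30) (4,37) (1,17)
edge 0: (0.5,13.5)→(4,0)  cross = 0.5·0 − 4·13.5 = -54.0000; (r_i+r_j)·cross = 4.5·-54.0000 = -243.0000
edge 1: (4,0)→(11,8.5)  cross = 4·8.5 − 11·0 = 34.0000; (r_i+r_j)·cross = 15·34.0000 = 510.0000
edge 2: (11,8.5)→(18,21.5)  cross = 11·21.5 − 18·8.5 = 83.5000; (r_i+r_j)·cross = 29·83.5000 = 2421.5000
edge 3: (18,21.5)→(13.5,30)  cross = 18·30 − 13.5·21.5 = 249.7500; (r_i+r_j)·cross = 31.5·249.7500 = 7867.1250
edge 4: (13.5,30)→(4,37)  cross = 13.5·37 − 4·30 = 379.5000; (r_i+r_j)·cross = 17.5·379.5000 = 6641.2500
edge 5: (4,37)→(1,17)  cross = 4·17 − 1·37 = 31.0000; (r_i+r_j)·cross = 5·31.0000 = 155.0000
edge 6: (1,17)→(0.5,13.5)  cross = 1·13.5 − 0.5·17 = 5.0000; (r_i+r_j)·cross = 1.5·5.0000 = 7.5000
Σcross = 728.7500 → A = |Σcross|/2 = 364.3750 mm²
Σ(r_i+r_j)·cross = 17359.3750 → first moment M = |Σ|/6 = 2893.2292
R_c = M/A = 2893.2292/364.3750 = 7.9403 mm
θ = 60° = 1.047198 rad
V = θ·R_c·A = 1.047198·7.9403·364.3750 = 3029.782 mm³

Volume = 3029.782 mm³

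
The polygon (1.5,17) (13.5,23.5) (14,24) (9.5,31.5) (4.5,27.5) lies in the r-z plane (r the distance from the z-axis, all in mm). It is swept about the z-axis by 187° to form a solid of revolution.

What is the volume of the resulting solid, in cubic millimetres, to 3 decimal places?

Profile (r,z), 5 vertices: (1.5,17) (13.5,23.5) (14,24) (9.5,31.5) (4.5,27.5)
edge 0: (1.5,17)→(13.5,23.5)  cross = 1.5·23.5 − 13.5·17 = -194.2500; (r_i+r_j)·cross = 15·-194.2500 = -2913.7500
edge 1: (13.5,23.5)→(14,24)  cross = 13.5·24 − 14·23.5 = -5.0000; (r_i+r_j)·cross = 27.5·-5.0000 = -137.5000
edge 2: (14,24)→(9.5,31.5)  cross = 14·31.5 − 9.5·24 = 213.0000; (r_i+r_j)·cross = 23.5·213.0000 = 5005.5000
edge 3: (9.5,31.5)→(4.5,27.5)  cross = 9.5·27.5 − 4.5·31.5 = 119.5000; (r_i+r_j)·cross = 14·119.5000 = 1673.0000
edge 4: (4.5,27.5)→(1.5,17)  cross = 4.5·17 − 1.5·27.5 = 35.2500; (r_i+r_j)·cross = 6·35.2500 = 211.5000
Σcross = 168.5000 → A = |Σcross|/2 = 84.2500 mm²
Σ(r_i+r_j)·cross = 3838.7500 → first moment M = |Σ|/6 = 639.7917
R_c = M/A = 639.7917/84.2500 = 7.5940 mm
θ = 187° = 3.263766 rad
V = θ·R_c·A = 3.263766·7.5940·84.2500 = 2088.130 mm³

Volume = 2088.130 mm³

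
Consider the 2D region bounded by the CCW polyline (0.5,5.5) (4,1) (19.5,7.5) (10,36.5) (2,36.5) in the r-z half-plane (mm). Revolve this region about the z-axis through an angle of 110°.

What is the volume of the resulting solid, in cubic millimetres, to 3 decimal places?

Profile (r,z), 5 vertices: (0.5,5.5) (4,1) (19.5,7.5) (10,36.5) (2,36.5)
edge 0: (0.5,5.5)→(4,1)  cross = 0.5·1 − 4·5.5 = -21.5000; (r_i+r_j)·cross = 4.5·-21.5000 = -96.7500
edge 1: (4,1)→(19.5,7.5)  cross = 4·7.5 − 19.5·1 = 10.5000; (r_i+r_j)·cross = 23.5·10.5000 = 246.7500
edge 2: (19.5,7.5)→(10,36.5)  cross = 19.5·36.5 − 10·7.5 = 636.7500; (r_i+r_j)·cross = 29.5·636.7500 = 18784.1250
edge 3: (10,36.5)→(2,36.5)  cross = 10·36.5 − 2·36.5 = 292.0000; (r_i+r_j)·cross = 12·292.0000 = 3504.0000
edge 4: (2,36.5)→(0.5,5.5)  cross = 2·5.5 − 0.5·36.5 = -7.2500; (r_i+r_j)·cross = 2.5·-7.2500 = -18.1250
Σcross = 910.5000 → A = |Σcross|/2 = 455.2500 mm²
Σ(r_i+r_j)·cross = 22420.0000 → first moment M = |Σ|/6 = 3736.6667
R_c = M/A = 3736.6667/455.2500 = 8.2079 mm
θ = 110° = 1.919862 rad
V = θ·R_c·A = 1.919862·8.2079·455.2500 = 7173.885 mm³

Volume = 7173.885 mm³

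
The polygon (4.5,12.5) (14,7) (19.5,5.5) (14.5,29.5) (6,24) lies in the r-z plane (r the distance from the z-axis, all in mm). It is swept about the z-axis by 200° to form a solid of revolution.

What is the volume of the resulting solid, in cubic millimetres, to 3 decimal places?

Profile (r,z), 5 vertices: (4.5,12.5) (14,7) (19.5,5.5) (14.5,29.5) (6,24)
edge 0: (4.5,12.5)→(14,7)  cross = 4.5·7 − 14·12.5 = -143.5000; (r_i+r_j)·cross = 18.5·-143.5000 = -2654.7500
edge 1: (14,7)→(19.5,5.5)  cross = 14·5.5 − 19.5·7 = -59.5000; (r_i+r_j)·cross = 33.5·-59.5000 = -1993.2500
edge 2: (19.5,5.5)→(14.5,29.5)  cross = 19.5·29.5 − 14.5·5.5 = 495.5000; (r_i+r_j)·cross = 34·495.5000 = 16847.0000
edge 3: (14.5,29.5)→(6,24)  cross = 14.5·24 − 6·29.5 = 171.0000; (r_i+r_j)·cross = 20.5·171.0000 = 3505.5000
edge 4: (6,24)→(4.5,12.5)  cross = 6·12.5 − 4.5·24 = -33.0000; (r_i+r_j)·cross = 10.5·-33.0000 = -346.5000
Σcross = 430.5000 → A = |Σcross|/2 = 215.2500 mm²
Σ(r_i+r_j)·cross = 15358.0000 → first moment M = |Σ|/6 = 2559.6667
R_c = M/A = 2559.6667/215.2500 = 11.8916 mm
θ = 200° = 3.490659 rad
V = θ·R_c·A = 3.490659·11.8916·215.2500 = 8934.922 mm³

Volume = 8934.922 mm³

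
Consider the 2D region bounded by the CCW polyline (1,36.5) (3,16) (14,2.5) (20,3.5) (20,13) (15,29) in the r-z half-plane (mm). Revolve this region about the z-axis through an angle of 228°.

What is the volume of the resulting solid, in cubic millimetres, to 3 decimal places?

Volume = 16767.989 mm³

Profile (r,z), 6 vertices: (1,36.5) (3,16) (14,2.5) (20,3.5) (20,13) (15,29)
edge 0: (1,36.5)→(3,16)  cross = 1·16 − 3·36.5 = -93.5000; (r_i+r_j)·cross = 4·-93.5000 = -374.0000
edge 1: (3,16)→(14,2.5)  cross = 3·2.5 − 14·16 = -216.5000; (r_i+r_j)·cross = 17·-216.5000 = -3680.5000
edge 2: (14,2.5)→(20,3.5)  cross = 14·3.5 − 20·2.5 = -1.0000; (r_i+r_j)·cross = 34·-1.0000 = -34.0000
edge 3: (20,3.5)→(20,13)  cross = 20·13 − 20·3.5 = 190.0000; (r_i+r_j)·cross = 40·190.0000 = 7600.0000
edge 4: (20,13)→(15,29)  cross = 20·29 − 15·13 = 385.0000; (r_i+r_j)·cross = 35·385.0000 = 13475.0000
edge 5: (15,29)→(1,36.5)  cross = 15·36.5 − 1·29 = 518.5000; (r_i+r_j)·cross = 16·518.5000 = 8296.0000
Σcross = 782.5000 → A = |Σcross|/2 = 391.2500 mm²
Σ(r_i+r_j)·cross = 25282.5000 → first moment M = |Σ|/6 = 4213.7500
R_c = M/A = 4213.7500/391.2500 = 10.7700 mm
θ = 228° = 3.979351 rad
V = θ·R_c·A = 3.979351·10.7700·391.2500 = 16767.989 mm³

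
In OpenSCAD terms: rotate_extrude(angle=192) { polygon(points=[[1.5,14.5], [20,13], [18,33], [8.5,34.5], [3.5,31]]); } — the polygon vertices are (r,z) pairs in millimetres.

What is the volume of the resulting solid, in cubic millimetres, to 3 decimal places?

Profile (r,z), 5 vertices: (1.5,14.5) (20,13) (18,33) (8.5,34.5) (3.5,31)
edge 0: (1.5,14.5)→(20,13)  cross = 1.5·13 − 20·14.5 = -270.5000; (r_i+r_j)·cross = 21.5·-270.5000 = -5815.7500
edge 1: (20,13)→(18,33)  cross = 20·33 − 18·13 = 426.0000; (r_i+r_j)·cross = 38·426.0000 = 16188.0000
edge 2: (18,33)→(8.5,34.5)  cross = 18·34.5 − 8.5·33 = 340.5000; (r_i+r_j)·cross = 26.5·340.5000 = 9023.2500
edge 3: (8.5,34.5)→(3.5,31)  cross = 8.5·31 − 3.5·34.5 = 142.7500; (r_i+r_j)·cross = 12·142.7500 = 1713.0000
edge 4: (3.5,31)→(1.5,14.5)  cross = 3.5·14.5 − 1.5·31 = 4.2500; (r_i+r_j)·cross = 5·4.2500 = 21.2500
Σcross = 643.0000 → A = |Σcross|/2 = 321.5000 mm²
Σ(r_i+r_j)·cross = 21129.7500 → first moment M = |Σ|/6 = 3521.6250
R_c = M/A = 3521.6250/321.5000 = 10.9537 mm
θ = 192° = 3.351032 rad
V = θ·R_c·A = 3.351032·10.9537·321.5000 = 11801.079 mm³

Volume = 11801.079 mm³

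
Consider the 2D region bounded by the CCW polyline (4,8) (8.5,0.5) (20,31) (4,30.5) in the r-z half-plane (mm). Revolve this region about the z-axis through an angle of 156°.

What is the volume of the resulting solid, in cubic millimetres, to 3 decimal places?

Volume = 7870.344 mm³

Profile (r,z), 4 vertices: (4,8) (8.5,0.5) (20,31) (4,30.5)
edge 0: (4,8)→(8.5,0.5)  cross = 4·0.5 − 8.5·8 = -66.0000; (r_i+r_j)·cross = 12.5·-66.0000 = -825.0000
edge 1: (8.5,0.5)→(20,31)  cross = 8.5·31 − 20·0.5 = 253.5000; (r_i+r_j)·cross = 28.5·253.5000 = 7224.7500
edge 2: (20,31)→(4,30.5)  cross = 20·30.5 − 4·31 = 486.0000; (r_i+r_j)·cross = 24·486.0000 = 11664.0000
edge 3: (4,30.5)→(4,8)  cross = 4·8 − 4·30.5 = -90.0000; (r_i+r_j)·cross = 8·-90.0000 = -720.0000
Σcross = 583.5000 → A = |Σcross|/2 = 291.7500 mm²
Σ(r_i+r_j)·cross = 17343.7500 → first moment M = |Σ|/6 = 2890.6250
R_c = M/A = 2890.6250/291.7500 = 9.9079 mm
θ = 156° = 2.722714 rad
V = θ·R_c·A = 2.722714·9.9079·291.7500 = 7870.344 mm³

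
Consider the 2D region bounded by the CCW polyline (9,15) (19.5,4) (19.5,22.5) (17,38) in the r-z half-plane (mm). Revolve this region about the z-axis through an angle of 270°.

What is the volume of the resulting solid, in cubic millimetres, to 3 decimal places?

Profile (r,z), 4 vertices: (9,15) (19.5,4) (19.5,22.5) (17,38)
edge 0: (9,15)→(19.5,4)  cross = 9·4 − 19.5·15 = -256.5000; (r_i+r_j)·cross = 28.5·-256.5000 = -7310.2500
edge 1: (19.5,4)→(19.5,22.5)  cross = 19.5·22.5 − 19.5·4 = 360.7500; (r_i+r_j)·cross = 39·360.7500 = 14069.2500
edge 2: (19.5,22.5)→(17,38)  cross = 19.5·38 − 17·22.5 = 358.5000; (r_i+r_j)·cross = 36.5·358.5000 = 13085.2500
edge 3: (17,38)→(9,15)  cross = 17·15 − 9·38 = -87.0000; (r_i+r_j)·cross = 26·-87.0000 = -2262.0000
Σcross = 375.7500 → A = |Σcross|/2 = 187.8750 mm²
Σ(r_i+r_j)·cross = 17582.2500 → first moment M = |Σ|/6 = 2930.3750
R_c = M/A = 2930.3750/187.8750 = 15.5975 mm
θ = 270° = 4.712389 rad
V = θ·R_c·A = 4.712389·15.5975·187.8750 = 13809.067 mm³

Volume = 13809.067 mm³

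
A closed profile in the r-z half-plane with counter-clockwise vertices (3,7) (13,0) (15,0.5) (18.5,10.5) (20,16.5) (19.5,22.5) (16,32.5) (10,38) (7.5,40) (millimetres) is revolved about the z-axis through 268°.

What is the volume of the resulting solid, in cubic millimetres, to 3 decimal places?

Volume = 24015.169 mm³

Profile (r,z), 9 vertices: (3,7) (13,0) (15,0.5) (18.5,10.5) (20,16.5) (19.5,22.5) (16,32.5) (10,38) (7.5,40)
edge 0: (3,7)→(13,0)  cross = 3·0 − 13·7 = -91.0000; (r_i+r_j)·cross = 16·-91.0000 = -1456.0000
edge 1: (13,0)→(15,0.5)  cross = 13·0.5 − 15·0 = 6.5000; (r_i+r_j)·cross = 28·6.5000 = 182.0000
edge 2: (15,0.5)→(18.5,10.5)  cross = 15·10.5 − 18.5·0.5 = 148.2500; (r_i+r_j)·cross = 33.5·148.2500 = 4966.3750
edge 3: (18.5,10.5)→(20,16.5)  cross = 18.5·16.5 − 20·10.5 = 95.2500; (r_i+r_j)·cross = 38.5·95.2500 = 3667.1250
edge 4: (20,16.5)→(19.5,22.5)  cross = 20·22.5 − 19.5·16.5 = 128.2500; (r_i+r_j)·cross = 39.5·128.2500 = 5065.8750
edge 5: (19.5,22.5)→(16,32.5)  cross = 19.5·32.5 − 16·22.5 = 273.7500; (r_i+r_j)·cross = 35.5·273.7500 = 9718.1250
edge 6: (16,32.5)→(10,38)  cross = 16·38 − 10·32.5 = 283.0000; (r_i+r_j)·cross = 26·283.0000 = 7358.0000
edge 7: (10,38)→(7.5,40)  cross = 10·40 − 7.5·38 = 115.0000; (r_i+r_j)·cross = 17.5·115.0000 = 2012.5000
edge 8: (7.5,40)→(3,7)  cross = 7.5·7 − 3·40 = -67.5000; (r_i+r_j)·cross = 10.5·-67.5000 = -708.7500
Σcross = 891.5000 → A = |Σcross|/2 = 445.7500 mm²
Σ(r_i+r_j)·cross = 30805.2500 → first moment M = |Σ|/6 = 5134.2083
R_c = M/A = 5134.2083/445.7500 = 11.5181 mm
θ = 268° = 4.677482 rad
V = θ·R_c·A = 4.677482·11.5181·445.7500 = 24015.169 mm³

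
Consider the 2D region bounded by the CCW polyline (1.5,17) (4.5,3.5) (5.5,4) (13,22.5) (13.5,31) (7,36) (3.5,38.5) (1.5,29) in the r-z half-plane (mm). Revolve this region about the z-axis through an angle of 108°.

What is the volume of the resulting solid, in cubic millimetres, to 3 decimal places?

Profile (r,z), 8 vertices: (1.5,17) (4.5,3.5) (5.5,4) (13,22.5) (13.5,31) (7,36) (3.5,38.5) (1.5,29)
edge 0: (1.5,17)→(4.5,3.5)  cross = 1.5·3.5 − 4.5·17 = -71.2500; (r_i+r_j)·cross = 6·-71.2500 = -427.5000
edge 1: (4.5,3.5)→(5.5,4)  cross = 4.5·4 − 5.5·3.5 = -1.2500; (r_i+r_j)·cross = 10·-1.2500 = -12.5000
edge 2: (5.5,4)→(13,22.5)  cross = 5.5·22.5 − 13·4 = 71.7500; (r_i+r_j)·cross = 18.5·71.7500 = 1327.3750
edge 3: (13,22.5)→(13.5,31)  cross = 13·31 − 13.5·22.5 = 99.2500; (r_i+r_j)·cross = 26.5·99.2500 = 2630.1250
edge 4: (13.5,31)→(7,36)  cross = 13.5·36 − 7·31 = 269.0000; (r_i+r_j)·cross = 20.5·269.0000 = 5514.5000
edge 5: (7,36)→(3.5,38.5)  cross = 7·38.5 − 3.5·36 = 143.5000; (r_i+r_j)·cross = 10.5·143.5000 = 1506.7500
edge 6: (3.5,38.5)→(1.5,29)  cross = 3.5·29 − 1.5·38.5 = 43.7500; (r_i+r_j)·cross = 5·43.7500 = 218.7500
edge 7: (1.5,29)→(1.5,17)  cross = 1.5·17 − 1.5·29 = -18.0000; (r_i+r_j)·cross = 3·-18.0000 = -54.0000
Σcross = 536.7500 → A = |Σcross|/2 = 268.3750 mm²
Σ(r_i+r_j)·cross = 10703.5000 → first moment M = |Σ|/6 = 1783.9167
R_c = M/A = 1783.9167/268.3750 = 6.6471 mm
θ = 108° = 1.884956 rad
V = θ·R_c·A = 1.884956·6.6471·268.3750 = 3362.604 mm³

Volume = 3362.604 mm³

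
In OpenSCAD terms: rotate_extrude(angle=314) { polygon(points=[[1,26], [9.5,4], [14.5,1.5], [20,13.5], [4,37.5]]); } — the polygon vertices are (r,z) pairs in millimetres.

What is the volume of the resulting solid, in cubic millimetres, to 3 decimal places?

Volume = 17494.482 mm³

Profile (r,z), 5 vertices: (1,26) (9.5,4) (14.5,1.5) (20,13.5) (4,37.5)
edge 0: (1,26)→(9.5,4)  cross = 1·4 − 9.5·26 = -243.0000; (r_i+r_j)·cross = 10.5·-243.0000 = -2551.5000
edge 1: (9.5,4)→(14.5,1.5)  cross = 9.5·1.5 − 14.5·4 = -43.7500; (r_i+r_j)·cross = 24·-43.7500 = -1050.0000
edge 2: (14.5,1.5)→(20,13.5)  cross = 14.5·13.5 − 20·1.5 = 165.7500; (r_i+r_j)·cross = 34.5·165.7500 = 5718.3750
edge 3: (20,13.5)→(4,37.5)  cross = 20·37.5 − 4·13.5 = 696.0000; (r_i+r_j)·cross = 24·696.0000 = 16704.0000
edge 4: (4,37.5)→(1,26)  cross = 4·26 − 1·37.5 = 66.5000; (r_i+r_j)·cross = 5·66.5000 = 332.5000
Σcross = 641.5000 → A = |Σcross|/2 = 320.7500 mm²
Σ(r_i+r_j)·cross = 19153.3750 → first moment M = |Σ|/6 = 3192.2292
R_c = M/A = 3192.2292/320.7500 = 9.9524 mm
θ = 314° = 5.480334 rad
V = θ·R_c·A = 5.480334·9.9524·320.7500 = 17494.482 mm³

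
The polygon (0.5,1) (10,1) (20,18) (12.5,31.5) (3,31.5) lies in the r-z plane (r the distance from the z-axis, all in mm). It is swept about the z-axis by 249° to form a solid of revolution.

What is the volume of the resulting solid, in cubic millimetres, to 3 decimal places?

Volume = 16265.504 mm³

Profile (r,z), 5 vertices: (0.5,1) (10,1) (20,18) (12.5,31.5) (3,31.5)
edge 0: (0.5,1)→(10,1)  cross = 0.5·1 − 10·1 = -9.5000; (r_i+r_j)·cross = 10.5·-9.5000 = -99.7500
edge 1: (10,1)→(20,18)  cross = 10·18 − 20·1 = 160.0000; (r_i+r_j)·cross = 30·160.0000 = 4800.0000
edge 2: (20,18)→(12.5,31.5)  cross = 20·31.5 − 12.5·18 = 405.0000; (r_i+r_j)·cross = 32.5·405.0000 = 13162.5000
edge 3: (12.5,31.5)→(3,31.5)  cross = 12.5·31.5 − 3·31.5 = 299.2500; (r_i+r_j)·cross = 15.5·299.2500 = 4638.3750
edge 4: (3,31.5)→(0.5,1)  cross = 3·1 − 0.5·31.5 = -12.7500; (r_i+r_j)·cross = 3.5·-12.7500 = -44.6250
Σcross = 842.0000 → A = |Σcross|/2 = 421.0000 mm²
Σ(r_i+r_j)·cross = 22456.5000 → first moment M = |Σ|/6 = 3742.7500
R_c = M/A = 3742.7500/421.0000 = 8.8901 mm
θ = 249° = 4.345870 rad
V = θ·R_c·A = 4.345870·8.8901·421.0000 = 16265.504 mm³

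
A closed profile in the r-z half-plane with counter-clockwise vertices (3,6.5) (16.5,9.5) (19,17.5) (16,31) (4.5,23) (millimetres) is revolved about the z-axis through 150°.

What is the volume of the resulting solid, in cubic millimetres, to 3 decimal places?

Volume = 7639.470 mm³

Profile (r,z), 5 vertices: (3,6.5) (16.5,9.5) (19,17.5) (16,31) (4.5,23)
edge 0: (3,6.5)→(16.5,9.5)  cross = 3·9.5 − 16.5·6.5 = -78.7500; (r_i+r_j)·cross = 19.5·-78.7500 = -1535.6250
edge 1: (16.5,9.5)→(19,17.5)  cross = 16.5·17.5 − 19·9.5 = 108.2500; (r_i+r_j)·cross = 35.5·108.2500 = 3842.8750
edge 2: (19,17.5)→(16,31)  cross = 19·31 − 16·17.5 = 309.0000; (r_i+r_j)·cross = 35·309.0000 = 10815.0000
edge 3: (16,31)→(4.5,23)  cross = 16·23 − 4.5·31 = 228.5000; (r_i+r_j)·cross = 20.5·228.5000 = 4684.2500
edge 4: (4.5,23)→(3,6.5)  cross = 4.5·6.5 − 3·23 = -39.7500; (r_i+r_j)·cross = 7.5·-39.7500 = -298.1250
Σcross = 527.2500 → A = |Σcross|/2 = 263.6250 mm²
Σ(r_i+r_j)·cross = 17508.3750 → first moment M = |Σ|/6 = 2918.0625
R_c = M/A = 2918.0625/263.6250 = 11.0690 mm
θ = 150° = 2.617994 rad
V = θ·R_c·A = 2.617994·11.0690·263.6250 = 7639.470 mm³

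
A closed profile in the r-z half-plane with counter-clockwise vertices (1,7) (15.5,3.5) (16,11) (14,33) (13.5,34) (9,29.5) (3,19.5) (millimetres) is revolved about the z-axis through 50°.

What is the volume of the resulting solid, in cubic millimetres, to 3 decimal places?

Volume = 2481.076 mm³

Profile (r,z), 7 vertices: (1,7) (15.5,3.5) (16,11) (14,33) (13.5,34) (9,29.5) (3,19.5)
edge 0: (1,7)→(15.5,3.5)  cross = 1·3.5 − 15.5·7 = -105.0000; (r_i+r_j)·cross = 16.5·-105.0000 = -1732.5000
edge 1: (15.5,3.5)→(16,11)  cross = 15.5·11 − 16·3.5 = 114.5000; (r_i+r_j)·cross = 31.5·114.5000 = 3606.7500
edge 2: (16,11)→(14,33)  cross = 16·33 − 14·11 = 374.0000; (r_i+r_j)·cross = 30·374.0000 = 11220.0000
edge 3: (14,33)→(13.5,34)  cross = 14·34 − 13.5·33 = 30.5000; (r_i+r_j)·cross = 27.5·30.5000 = 838.7500
edge 4: (13.5,34)→(9,29.5)  cross = 13.5·29.5 − 9·34 = 92.2500; (r_i+r_j)·cross = 22.5·92.2500 = 2075.6250
edge 5: (9,29.5)→(3,19.5)  cross = 9·19.5 − 3·29.5 = 87.0000; (r_i+r_j)·cross = 12·87.0000 = 1044.0000
edge 6: (3,19.5)→(1,7)  cross = 3·7 − 1·19.5 = 1.5000; (r_i+r_j)·cross = 4·1.5000 = 6.0000
Σcross = 594.7500 → A = |Σcross|/2 = 297.3750 mm²
Σ(r_i+r_j)·cross = 17058.6250 → first moment M = |Σ|/6 = 2843.1042
R_c = M/A = 2843.1042/297.3750 = 9.5607 mm
θ = 50° = 0.872665 rad
V = θ·R_c·A = 0.872665·9.5607·297.3750 = 2481.076 mm³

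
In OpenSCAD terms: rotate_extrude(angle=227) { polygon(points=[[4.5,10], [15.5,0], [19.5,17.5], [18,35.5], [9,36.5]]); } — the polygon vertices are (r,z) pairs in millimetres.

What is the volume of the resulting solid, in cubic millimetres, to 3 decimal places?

Profile (r,z), 5 vertices: (4.5,10) (15.5,0) (19.5,17.5) (18,35.5) (9,36.5)
edge 0: (4.5,10)→(15.5,0)  cross = 4.5·0 − 15.5·10 = -155.0000; (r_i+r_j)·cross = 20·-155.0000 = -3100.0000
edge 1: (15.5,0)→(19.5,17.5)  cross = 15.5·17.5 − 19.5·0 = 271.2500; (r_i+r_j)·cross = 35·271.2500 = 9493.7500
edge 2: (19.5,17.5)→(18,35.5)  cross = 19.5·35.5 − 18·17.5 = 377.2500; (r_i+r_j)·cross = 37.5·377.2500 = 14146.8750
edge 3: (18,35.5)→(9,36.5)  cross = 18·36.5 − 9·35.5 = 337.5000; (r_i+r_j)·cross = 27·337.5000 = 9112.5000
edge 4: (9,36.5)→(4.5,10)  cross = 9·10 − 4.5·36.5 = -74.2500; (r_i+r_j)·cross = 13.5·-74.2500 = -1002.3750
Σcross = 756.7500 → A = |Σcross|/2 = 378.3750 mm²
Σ(r_i+r_j)·cross = 28650.7500 → first moment M = |Σ|/6 = 4775.1250
R_c = M/A = 4775.1250/378.3750 = 12.6201 mm
θ = 227° = 3.961897 rad
V = θ·R_c·A = 3.961897·12.6201·378.3750 = 18918.555 mm³

Volume = 18918.555 mm³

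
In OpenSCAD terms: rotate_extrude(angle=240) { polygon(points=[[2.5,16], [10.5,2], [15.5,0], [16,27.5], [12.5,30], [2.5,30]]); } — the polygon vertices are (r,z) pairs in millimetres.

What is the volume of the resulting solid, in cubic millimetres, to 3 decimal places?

Volume = 13062.044 mm³

Profile (r,z), 6 vertices: (2.5,16) (10.5,2) (15.5,0) (16,27.5) (12.5,30) (2.5,30)
edge 0: (2.5,16)→(10.5,2)  cross = 2.5·2 − 10.5·16 = -163.0000; (r_i+r_j)·cross = 13·-163.0000 = -2119.0000
edge 1: (10.5,2)→(15.5,0)  cross = 10.5·0 − 15.5·2 = -31.0000; (r_i+r_j)·cross = 26·-31.0000 = -806.0000
edge 2: (15.5,0)→(16,27.5)  cross = 15.5·27.5 − 16·0 = 426.2500; (r_i+r_j)·cross = 31.5·426.2500 = 13426.8750
edge 3: (16,27.5)→(12.5,30)  cross = 16·30 − 12.5·27.5 = 136.2500; (r_i+r_j)·cross = 28.5·136.2500 = 3883.1250
edge 4: (12.5,30)→(2.5,30)  cross = 12.5·30 − 2.5·30 = 300.0000; (r_i+r_j)·cross = 15·300.0000 = 4500.0000
edge 5: (2.5,30)→(2.5,16)  cross = 2.5·16 − 2.5·30 = -35.0000; (r_i+r_j)·cross = 5·-35.0000 = -175.0000
Σcross = 633.5000 → A = |Σcross|/2 = 316.7500 mm²
Σ(r_i+r_j)·cross = 18710.0000 → first moment M = |Σ|/6 = 3118.3333
R_c = M/A = 3118.3333/316.7500 = 9.8448 mm
θ = 240° = 4.188790 rad
V = θ·R_c·A = 4.188790·9.8448·316.7500 = 13062.044 mm³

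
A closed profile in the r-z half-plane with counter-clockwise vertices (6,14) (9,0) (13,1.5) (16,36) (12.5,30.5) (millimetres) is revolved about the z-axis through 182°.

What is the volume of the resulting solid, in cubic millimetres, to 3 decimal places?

Volume = 6468.411 mm³

Profile (r,z), 5 vertices: (6,14) (9,0) (13,1.5) (16,36) (12.5,30.5)
edge 0: (6,14)→(9,0)  cross = 6·0 − 9·14 = -126.0000; (r_i+r_j)·cross = 15·-126.0000 = -1890.0000
edge 1: (9,0)→(13,1.5)  cross = 9·1.5 − 13·0 = 13.5000; (r_i+r_j)·cross = 22·13.5000 = 297.0000
edge 2: (13,1.5)→(16,36)  cross = 13·36 − 16·1.5 = 444.0000; (r_i+r_j)·cross = 29·444.0000 = 12876.0000
edge 3: (16,36)→(12.5,30.5)  cross = 16·30.5 − 12.5·36 = 38.0000; (r_i+r_j)·cross = 28.5·38.0000 = 1083.0000
edge 4: (12.5,30.5)→(6,14)  cross = 12.5·14 − 6·30.5 = -8.0000; (r_i+r_j)·cross = 18.5·-8.0000 = -148.0000
Σcross = 361.5000 → A = |Σcross|/2 = 180.7500 mm²
Σ(r_i+r_j)·cross = 12218.0000 → first moment M = |Σ|/6 = 2036.3333
R_c = M/A = 2036.3333/180.7500 = 11.2660 mm
θ = 182° = 3.176499 rad
V = θ·R_c·A = 3.176499·11.2660·180.7500 = 6468.411 mm³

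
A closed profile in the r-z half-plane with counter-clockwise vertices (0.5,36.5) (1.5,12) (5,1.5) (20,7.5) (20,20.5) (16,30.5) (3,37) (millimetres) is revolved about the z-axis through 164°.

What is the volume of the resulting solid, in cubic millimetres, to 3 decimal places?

Volume = 14356.841 mm³

Profile (r,z), 7 vertices: (0.5,36.5) (1.5,12) (5,1.5) (20,7.5) (20,20.5) (16,30.5) (3,37)
edge 0: (0.5,36.5)→(1.5,12)  cross = 0.5·12 − 1.5·36.5 = -48.7500; (r_i+r_j)·cross = 2·-48.7500 = -97.5000
edge 1: (1.5,12)→(5,1.5)  cross = 1.5·1.5 − 5·12 = -57.7500; (r_i+r_j)·cross = 6.5·-57.7500 = -375.3750
edge 2: (5,1.5)→(20,7.5)  cross = 5·7.5 − 20·1.5 = 7.5000; (r_i+r_j)·cross = 25·7.5000 = 187.5000
edge 3: (20,7.5)→(20,20.5)  cross = 20·20.5 − 20·7.5 = 260.0000; (r_i+r_j)·cross = 40·260.0000 = 10400.0000
edge 4: (20,20.5)→(16,30.5)  cross = 20·30.5 − 16·20.5 = 282.0000; (r_i+r_j)·cross = 36·282.0000 = 10152.0000
edge 5: (16,30.5)→(3,37)  cross = 16·37 − 3·30.5 = 500.5000; (r_i+r_j)·cross = 19·500.5000 = 9509.5000
edge 6: (3,37)→(0.5,36.5)  cross = 3·36.5 − 0.5·37 = 91.0000; (r_i+r_j)·cross = 3.5·91.0000 = 318.5000
Σcross = 1034.5000 → A = |Σcross|/2 = 517.2500 mm²
Σ(r_i+r_j)·cross = 30094.6250 → first moment M = |Σ|/6 = 5015.7708
R_c = M/A = 5015.7708/517.2500 = 9.6970 mm
θ = 164° = 2.862340 rad
V = θ·R_c·A = 2.862340·9.6970·517.2500 = 14356.841 mm³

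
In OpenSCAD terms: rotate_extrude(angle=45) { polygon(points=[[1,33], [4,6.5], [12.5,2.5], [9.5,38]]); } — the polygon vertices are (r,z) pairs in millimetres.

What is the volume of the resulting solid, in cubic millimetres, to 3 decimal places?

Profile (r,z), 4 vertices: (1,33) (4,6.5) (12.5,2.5) (9.5,38)
edge 0: (1,33)→(4,6.5)  cross = 1·6.5 − 4·33 = -125.5000; (r_i+r_j)·cross = 5·-125.5000 = -627.5000
edge 1: (4,6.5)→(12.5,2.5)  cross = 4·2.5 − 12.5·6.5 = -71.2500; (r_i+r_j)·cross = 16.5·-71.2500 = -1175.6250
edge 2: (12.5,2.5)→(9.5,38)  cross = 12.5·38 − 9.5·2.5 = 451.2500; (r_i+r_j)·cross = 22·451.2500 = 9927.5000
edge 3: (9.5,38)→(1,33)  cross = 9.5·33 − 1·38 = 275.5000; (r_i+r_j)·cross = 10.5·275.5000 = 2892.7500
Σcross = 530.0000 → A = |Σcross|/2 = 265.0000 mm²
Σ(r_i+r_j)·cross = 11017.1250 → first moment M = |Σ|/6 = 1836.1875
R_c = M/A = 1836.1875/265.0000 = 6.9290 mm
θ = 45° = 0.785398 rad
V = θ·R_c·A = 0.785398·6.9290·265.0000 = 1442.138 mm³

Volume = 1442.138 mm³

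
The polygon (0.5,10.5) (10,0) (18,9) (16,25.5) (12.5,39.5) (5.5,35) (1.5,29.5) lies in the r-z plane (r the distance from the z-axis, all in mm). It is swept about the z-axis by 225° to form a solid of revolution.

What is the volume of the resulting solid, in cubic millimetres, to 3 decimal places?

Volume = 16879.434 mm³

Profile (r,z), 7 vertices: (0.5,10.5) (10,0) (18,9) (16,25.5) (12.5,39.5) (5.5,35) (1.5,29.5)
edge 0: (0.5,10.5)→(10,0)  cross = 0.5·0 − 10·10.5 = -105.0000; (r_i+r_j)·cross = 10.5·-105.0000 = -1102.5000
edge 1: (10,0)→(18,9)  cross = 10·9 − 18·0 = 90.0000; (r_i+r_j)·cross = 28·90.0000 = 2520.0000
edge 2: (18,9)→(16,25.5)  cross = 18·25.5 − 16·9 = 315.0000; (r_i+r_j)·cross = 34·315.0000 = 10710.0000
edge 3: (16,25.5)→(12.5,39.5)  cross = 16·39.5 − 12.5·25.5 = 313.2500; (r_i+r_j)·cross = 28.5·313.2500 = 8927.6250
edge 4: (12.5,39.5)→(5.5,35)  cross = 12.5·35 − 5.5·39.5 = 220.2500; (r_i+r_j)·cross = 18·220.2500 = 3964.5000
edge 5: (5.5,35)→(1.5,29.5)  cross = 5.5·29.5 − 1.5·35 = 109.7500; (r_i+r_j)·cross = 7·109.7500 = 768.2500
edge 6: (1.5,29.5)→(0.5,10.5)  cross = 1.5·10.5 − 0.5·29.5 = 1.0000; (r_i+r_j)·cross = 2·1.0000 = 2.0000
Σcross = 944.2500 → A = |Σcross|/2 = 472.1250 mm²
Σ(r_i+r_j)·cross = 25789.8750 → first moment M = |Σ|/6 = 4298.3125
R_c = M/A = 4298.3125/472.1250 = 9.1042 mm
θ = 225° = 3.926991 rad
V = θ·R_c·A = 3.926991·9.1042·472.1250 = 16879.434 mm³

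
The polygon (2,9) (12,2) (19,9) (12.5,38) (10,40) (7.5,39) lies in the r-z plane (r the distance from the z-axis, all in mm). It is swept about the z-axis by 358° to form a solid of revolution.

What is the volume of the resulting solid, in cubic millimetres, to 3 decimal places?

Volume = 25085.277 mm³

Profile (r,z), 6 vertices: (2,9) (12,2) (19,9) (12.5,38) (10,40) (7.5,39)
edge 0: (2,9)→(12,2)  cross = 2·2 − 12·9 = -104.0000; (r_i+r_j)·cross = 14·-104.0000 = -1456.0000
edge 1: (12,2)→(19,9)  cross = 12·9 − 19·2 = 70.0000; (r_i+r_j)·cross = 31·70.0000 = 2170.0000
edge 2: (19,9)→(12.5,38)  cross = 19·38 − 12.5·9 = 609.5000; (r_i+r_j)·cross = 31.5·609.5000 = 19199.2500
edge 3: (12.5,38)→(10,40)  cross = 12.5·40 − 10·38 = 120.0000; (r_i+r_j)·cross = 22.5·120.0000 = 2700.0000
edge 4: (10,40)→(7.5,39)  cross = 10·39 − 7.5·40 = 90.0000; (r_i+r_j)·cross = 17.5·90.0000 = 1575.0000
edge 5: (7.5,39)→(2,9)  cross = 7.5·9 − 2·39 = -10.5000; (r_i+r_j)·cross = 9.5·-10.5000 = -99.7500
Σcross = 775.0000 → A = |Σcross|/2 = 387.5000 mm²
Σ(r_i+r_j)·cross = 24088.5000 → first moment M = |Σ|/6 = 4014.7500
R_c = M/A = 4014.7500/387.5000 = 10.3606 mm
θ = 358° = 6.248279 rad
V = θ·R_c·A = 6.248279·10.3606·387.5000 = 25085.277 mm³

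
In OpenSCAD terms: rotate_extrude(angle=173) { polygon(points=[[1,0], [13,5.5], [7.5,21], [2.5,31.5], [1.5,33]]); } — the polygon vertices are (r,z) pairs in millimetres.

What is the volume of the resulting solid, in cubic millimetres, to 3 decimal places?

Volume = 3383.700 mm³

Profile (r,z), 5 vertices: (1,0) (13,5.5) (7.5,21) (2.5,31.5) (1.5,33)
edge 0: (1,0)→(13,5.5)  cross = 1·5.5 − 13·0 = 5.5000; (r_i+r_j)·cross = 14·5.5000 = 77.0000
edge 1: (13,5.5)→(7.5,21)  cross = 13·21 − 7.5·5.5 = 231.7500; (r_i+r_j)·cross = 20.5·231.7500 = 4750.8750
edge 2: (7.5,21)→(2.5,31.5)  cross = 7.5·31.5 − 2.5·21 = 183.7500; (r_i+r_j)·cross = 10·183.7500 = 1837.5000
edge 3: (2.5,31.5)→(1.5,33)  cross = 2.5·33 − 1.5·31.5 = 35.2500; (r_i+r_j)·cross = 4·35.2500 = 141.0000
edge 4: (1.5,33)→(1,0)  cross = 1.5·0 − 1·33 = -33.0000; (r_i+r_j)·cross = 2.5·-33.0000 = -82.5000
Σcross = 423.2500 → A = |Σcross|/2 = 211.6250 mm²
Σ(r_i+r_j)·cross = 6723.8750 → first moment M = |Σ|/6 = 1120.6458
R_c = M/A = 1120.6458/211.6250 = 5.2954 mm
θ = 173° = 3.019420 rad
V = θ·R_c·A = 3.019420·5.2954·211.6250 = 3383.700 mm³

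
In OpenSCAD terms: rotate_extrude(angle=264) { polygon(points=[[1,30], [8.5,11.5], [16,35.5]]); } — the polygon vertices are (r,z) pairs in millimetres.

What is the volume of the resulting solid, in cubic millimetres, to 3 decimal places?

Profile (r,z), 3 vertices: (1,30) (8.5,11.5) (16,35.5)
edge 0: (1,30)→(8.5,11.5)  cross = 1·11.5 − 8.5·30 = -243.5000; (r_i+r_j)·cross = 9.5·-243.5000 = -2313.2500
edge 1: (8.5,11.5)→(16,35.5)  cross = 8.5·35.5 − 16·11.5 = 117.7500; (r_i+r_j)·cross = 24.5·117.7500 = 2884.8750
edge 2: (16,35.5)→(1,30)  cross = 16·30 − 1·35.5 = 444.5000; (r_i+r_j)·cross = 17·444.5000 = 7556.5000
Σcross = 318.7500 → A = |Σcross|/2 = 159.3750 mm²
Σ(r_i+r_j)·cross = 8128.1250 → first moment M = |Σ|/6 = 1354.6875
R_c = M/A = 1354.6875/159.3750 = 8.5000 mm
θ = 264° = 4.607669 rad
V = θ·R_c·A = 4.607669·8.5000·159.3750 = 6241.952 mm³

Volume = 6241.952 mm³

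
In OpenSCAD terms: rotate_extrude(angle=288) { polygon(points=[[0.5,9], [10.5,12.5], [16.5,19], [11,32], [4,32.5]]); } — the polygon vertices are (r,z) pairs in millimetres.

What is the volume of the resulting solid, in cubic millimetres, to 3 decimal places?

Volume = 9341.735 mm³

Profile (r,z), 5 vertices: (0.5,9) (10.5,12.5) (16.5,19) (11,32) (4,32.5)
edge 0: (0.5,9)→(10.5,12.5)  cross = 0.5·12.5 − 10.5·9 = -88.2500; (r_i+r_j)·cross = 11·-88.2500 = -970.7500
edge 1: (10.5,12.5)→(16.5,19)  cross = 10.5·19 − 16.5·12.5 = -6.7500; (r_i+r_j)·cross = 27·-6.7500 = -182.2500
edge 2: (16.5,19)→(11,32)  cross = 16.5·32 − 11·19 = 319.0000; (r_i+r_j)·cross = 27.5·319.0000 = 8772.5000
edge 3: (11,32)→(4,32.5)  cross = 11·32.5 − 4·32 = 229.5000; (r_i+r_j)·cross = 15·229.5000 = 3442.5000
edge 4: (4,32.5)→(0.5,9)  cross = 4·9 − 0.5·32.5 = 19.7500; (r_i+r_j)·cross = 4.5·19.7500 = 88.8750
Σcross = 473.2500 → A = |Σcross|/2 = 236.6250 mm²
Σ(r_i+r_j)·cross = 11150.8750 → first moment M = |Σ|/6 = 1858.4792
R_c = M/A = 1858.4792/236.6250 = 7.8541 mm
θ = 288° = 5.026548 rad
V = θ·R_c·A = 5.026548·7.8541·236.6250 = 9341.735 mm³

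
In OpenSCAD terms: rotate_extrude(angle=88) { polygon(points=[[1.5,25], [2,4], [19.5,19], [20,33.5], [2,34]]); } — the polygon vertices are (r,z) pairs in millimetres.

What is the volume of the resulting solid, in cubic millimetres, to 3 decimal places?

Volume = 5954.613 mm³

Profile (r,z), 5 vertices: (1.5,25) (2,4) (19.5,19) (20,33.5) (2,34)
edge 0: (1.5,25)→(2,4)  cross = 1.5·4 − 2·25 = -44.0000; (r_i+r_j)·cross = 3.5·-44.0000 = -154.0000
edge 1: (2,4)→(19.5,19)  cross = 2·19 − 19.5·4 = -40.0000; (r_i+r_j)·cross = 21.5·-40.0000 = -860.0000
edge 2: (19.5,19)→(20,33.5)  cross = 19.5·33.5 − 20·19 = 273.2500; (r_i+r_j)·cross = 39.5·273.2500 = 10793.3750
edge 3: (20,33.5)→(2,34)  cross = 20·34 − 2·33.5 = 613.0000; (r_i+r_j)·cross = 22·613.0000 = 13486.0000
edge 4: (2,34)→(1.5,25)  cross = 2·25 − 1.5·34 = -1.0000; (r_i+r_j)·cross = 3.5·-1.0000 = -3.5000
Σcross = 801.2500 → A = |Σcross|/2 = 400.6250 mm²
Σ(r_i+r_j)·cross = 23261.8750 → first moment M = |Σ|/6 = 3876.9792
R_c = M/A = 3876.9792/400.6250 = 9.6773 mm
θ = 88° = 1.535890 rad
V = θ·R_c·A = 1.535890·9.6773·400.6250 = 5954.613 mm³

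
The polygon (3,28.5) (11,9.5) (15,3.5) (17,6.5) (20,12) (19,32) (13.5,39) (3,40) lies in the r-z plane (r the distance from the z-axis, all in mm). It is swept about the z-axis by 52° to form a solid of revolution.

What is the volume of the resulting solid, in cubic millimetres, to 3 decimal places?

Volume = 4559.487 mm³

Profile (r,z), 8 vertices: (3,28.5) (11,9.5) (15,3.5) (17,6.5) (20,12) (19,32) (13.5,39) (3,40)
edge 0: (3,28.5)→(11,9.5)  cross = 3·9.5 − 11·28.5 = -285.0000; (r_i+r_j)·cross = 14·-285.0000 = -3990.0000
edge 1: (11,9.5)→(15,3.5)  cross = 11·3.5 − 15·9.5 = -104.0000; (r_i+r_j)·cross = 26·-104.0000 = -2704.0000
edge 2: (15,3.5)→(17,6.5)  cross = 15·6.5 − 17·3.5 = 38.0000; (r_i+r_j)·cross = 32·38.0000 = 1216.0000
edge 3: (17,6.5)→(20,12)  cross = 17·12 − 20·6.5 = 74.0000; (r_i+r_j)·cross = 37·74.0000 = 2738.0000
edge 4: (20,12)→(19,32)  cross = 20·32 − 19·12 = 412.0000; (r_i+r_j)·cross = 39·412.0000 = 16068.0000
edge 5: (19,32)→(13.5,39)  cross = 19·39 − 13.5·32 = 309.0000; (r_i+r_j)·cross = 32.5·309.0000 = 10042.5000
edge 6: (13.5,39)→(3,40)  cross = 13.5·40 − 3·39 = 423.0000; (r_i+r_j)·cross = 16.5·423.0000 = 6979.5000
edge 7: (3,40)→(3,28.5)  cross = 3·28.5 − 3·40 = -34.5000; (r_i+r_j)·cross = 6·-34.5000 = -207.0000
Σcross = 832.5000 → A = |Σcross|/2 = 416.2500 mm²
Σ(r_i+r_j)·cross = 30143.0000 → first moment M = |Σ|/6 = 5023.8333
R_c = M/A = 5023.8333/416.2500 = 12.0693 mm
θ = 52° = 0.907571 rad
V = θ·R_c·A = 0.907571·12.0693·416.2500 = 4559.487 mm³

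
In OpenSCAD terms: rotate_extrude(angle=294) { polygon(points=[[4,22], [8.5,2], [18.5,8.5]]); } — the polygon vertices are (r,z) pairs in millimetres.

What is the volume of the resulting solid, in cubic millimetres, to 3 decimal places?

Profile (r,z), 3 vertices: (4,22) (8.5,2) (18.5,8.5)
edge 0: (4,22)→(8.5,2)  cross = 4·2 − 8.5·22 = -179.0000; (r_i+r_j)·cross = 12.5·-179.0000 = -2237.5000
edge 1: (8.5,2)→(18.5,8.5)  cross = 8.5·8.5 − 18.5·2 = 35.2500; (r_i+r_j)·cross = 27·35.2500 = 951.7500
edge 2: (18.5,8.5)→(4,22)  cross = 18.5·22 − 4·8.5 = 373.0000; (r_i+r_j)·cross = 22.5·373.0000 = 8392.5000
Σcross = 229.2500 → A = |Σcross|/2 = 114.6250 mm²
Σ(r_i+r_j)·cross = 7106.7500 → first moment M = |Σ|/6 = 1184.4583
R_c = M/A = 1184.4583/114.6250 = 10.3333 mm
θ = 294° = 5.131268 rad
V = θ·R_c·A = 5.131268·10.3333·114.6250 = 6077.773 mm³

Volume = 6077.773 mm³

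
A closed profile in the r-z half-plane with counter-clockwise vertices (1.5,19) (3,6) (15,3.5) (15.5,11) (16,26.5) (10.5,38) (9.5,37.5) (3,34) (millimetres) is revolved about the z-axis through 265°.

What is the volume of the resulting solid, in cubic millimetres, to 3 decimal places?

Profile (r,z), 8 vertices: (1.5,19) (3,6) (15,3.5) (15.5,11) (16,26.5) (10.5,38) (9.5,37.5) (3,34)
edge 0: (1.5,19)→(3,6)  cross = 1.5·6 − 3·19 = -48.0000; (r_i+r_j)·cross = 4.5·-48.0000 = -216.0000
edge 1: (3,6)→(15,3.5)  cross = 3·3.5 − 15·6 = -79.5000; (r_i+r_j)·cross = 18·-79.5000 = -1431.0000
edge 2: (15,3.5)→(15.5,11)  cross = 15·11 − 15.5·3.5 = 110.7500; (r_i+r_j)·cross = 30.5·110.7500 = 3377.8750
edge 3: (15.5,11)→(16,26.5)  cross = 15.5·26.5 − 16·11 = 234.7500; (r_i+r_j)·cross = 31.5·234.7500 = 7394.6250
edge 4: (16,26.5)→(10.5,38)  cross = 16·38 − 10.5·26.5 = 329.7500; (r_i+r_j)·cross = 26.5·329.7500 = 8738.3750
edge 5: (10.5,38)→(9.5,37.5)  cross = 10.5·37.5 − 9.5·38 = 32.7500; (r_i+r_j)·cross = 20·32.7500 = 655.0000
edge 6: (9.5,37.5)→(3,34)  cross = 9.5·34 − 3·37.5 = 210.5000; (r_i+r_j)·cross = 12.5·210.5000 = 2631.2500
edge 7: (3,34)→(1.5,19)  cross = 3·19 − 1.5·34 = 6.0000; (r_i+r_j)·cross = 4.5·6.0000 = 27.0000
Σcross = 797.0000 → A = |Σcross|/2 = 398.5000 mm²
Σ(r_i+r_j)·cross = 21177.1250 → first moment M = |Σ|/6 = 3529.5208
R_c = M/A = 3529.5208/398.5000 = 8.8570 mm
θ = 265° = 4.625123 rad
V = θ·R_c·A = 4.625123·8.8570·398.5000 = 16324.466 mm³

Volume = 16324.466 mm³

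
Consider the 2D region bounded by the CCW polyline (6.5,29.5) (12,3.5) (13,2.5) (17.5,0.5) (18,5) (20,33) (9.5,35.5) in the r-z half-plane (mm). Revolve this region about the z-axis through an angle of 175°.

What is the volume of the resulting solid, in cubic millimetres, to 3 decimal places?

Profile (r,z), 7 vertices: (6.5,29.5) (12,3.5) (13,2.5) (17.5,0.5) (18,5) (20,33) (9.5,35.5)
edge 0: (6.5,29.5)→(12,3.5)  cross = 6.5·3.5 − 12·29.5 = -331.2500; (r_i+r_j)·cross = 18.5·-331.2500 = -6128.1250
edge 1: (12,3.5)→(13,2.5)  cross = 12·2.5 − 13·3.5 = -15.5000; (r_i+r_j)·cross = 25·-15.5000 = -387.5000
edge 2: (13,2.5)→(17.5,0.5)  cross = 13·0.5 − 17.5·2.5 = -37.2500; (r_i+r_j)·cross = 30.5·-37.2500 = -1136.1250
edge 3: (17.5,0.5)→(18,5)  cross = 17.5·5 − 18·0.5 = 78.5000; (r_i+r_j)·cross = 35.5·78.5000 = 2786.7500
edge 4: (18,5)→(20,33)  cross = 18·33 − 20·5 = 494.0000; (r_i+r_j)·cross = 38·494.0000 = 18772.0000
edge 5: (20,33)→(9.5,35.5)  cross = 20·35.5 − 9.5·33 = 396.5000; (r_i+r_j)·cross = 29.5·396.5000 = 11696.7500
edge 6: (9.5,35.5)→(6.5,29.5)  cross = 9.5·29.5 − 6.5·35.5 = 49.5000; (r_i+r_j)·cross = 16·49.5000 = 792.0000
Σcross = 634.5000 → A = |Σcross|/2 = 317.2500 mm²
Σ(r_i+r_j)·cross = 26395.7500 → first moment M = |Σ|/6 = 4399.2917
R_c = M/A = 4399.2917/317.2500 = 13.8670 mm
θ = 175° = 3.054326 rad
V = θ·R_c·A = 3.054326·13.8670·317.2500 = 13436.872 mm³

Volume = 13436.872 mm³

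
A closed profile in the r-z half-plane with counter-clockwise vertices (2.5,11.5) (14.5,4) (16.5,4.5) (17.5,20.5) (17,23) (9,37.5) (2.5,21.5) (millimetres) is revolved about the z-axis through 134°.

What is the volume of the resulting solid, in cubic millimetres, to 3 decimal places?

Volume = 7878.878 mm³

Profile (r,z), 7 vertices: (2.5,11.5) (14.5,4) (16.5,4.5) (17.5,20.5) (17,23) (9,37.5) (2.5,21.5)
edge 0: (2.5,11.5)→(14.5,4)  cross = 2.5·4 − 14.5·11.5 = -156.7500; (r_i+r_j)·cross = 17·-156.7500 = -2664.7500
edge 1: (14.5,4)→(16.5,4.5)  cross = 14.5·4.5 − 16.5·4 = -0.7500; (r_i+r_j)·cross = 31·-0.7500 = -23.2500
edge 2: (16.5,4.5)→(17.5,20.5)  cross = 16.5·20.5 − 17.5·4.5 = 259.5000; (r_i+r_j)·cross = 34·259.5000 = 8823.0000
edge 3: (17.5,20.5)→(17,23)  cross = 17.5·23 − 17·20.5 = 54.0000; (r_i+r_j)·cross = 34.5·54.0000 = 1863.0000
edge 4: (17,23)→(9,37.5)  cross = 17·37.5 − 9·23 = 430.5000; (r_i+r_j)·cross = 26·430.5000 = 11193.0000
edge 5: (9,37.5)→(2.5,21.5)  cross = 9·21.5 − 2.5·37.5 = 99.7500; (r_i+r_j)·cross = 11.5·99.7500 = 1147.1250
edge 6: (2.5,21.5)→(2.5,11.5)  cross = 2.5·11.5 − 2.5·21.5 = -25.0000; (r_i+r_j)·cross = 5·-25.0000 = -125.0000
Σcross = 661.2500 → A = |Σcross|/2 = 330.6250 mm²
Σ(r_i+r_j)·cross = 20213.1250 → first moment M = |Σ|/6 = 3368.8542
R_c = M/A = 3368.8542/330.6250 = 10.1894 mm
θ = 134° = 2.338741 rad
V = θ·R_c·A = 2.338741·10.1894·330.6250 = 7878.878 mm³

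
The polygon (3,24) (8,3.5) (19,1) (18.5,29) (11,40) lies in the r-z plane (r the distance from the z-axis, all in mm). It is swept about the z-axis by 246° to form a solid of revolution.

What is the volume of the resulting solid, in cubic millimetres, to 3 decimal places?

Profile (r,z), 5 vertices: (3,24) (8,3.5) (19,1) (18.5,29) (11,40)
edge 0: (3,24)→(8,3.5)  cross = 3·3.5 − 8·24 = -181.5000; (r_i+r_j)·cross = 11·-181.5000 = -1996.5000
edge 1: (8,3.5)→(19,1)  cross = 8·1 − 19·3.5 = -58.5000; (r_i+r_j)·cross = 27·-58.5000 = -1579.5000
edge 2: (19,1)→(18.5,29)  cross = 19·29 − 18.5·1 = 532.5000; (r_i+r_j)·cross = 37.5·532.5000 = 19968.7500
edge 3: (18.5,29)→(11,40)  cross = 18.5·40 − 11·29 = 421.0000; (r_i+r_j)·cross = 29.5·421.0000 = 12419.5000
edge 4: (11,40)→(3,24)  cross = 11·24 − 3·40 = 144.0000; (r_i+r_j)·cross = 14·144.0000 = 2016.0000
Σcross = 857.5000 → A = |Σcross|/2 = 428.7500 mm²
Σ(r_i+r_j)·cross = 30828.2500 → first moment M = |Σ|/6 = 5138.0417
R_c = M/A = 5138.0417/428.7500 = 11.9838 mm
θ = 246° = 4.293510 rad
V = θ·R_c·A = 4.293510·11.9838·428.7500 = 22060.233 mm³

Volume = 22060.233 mm³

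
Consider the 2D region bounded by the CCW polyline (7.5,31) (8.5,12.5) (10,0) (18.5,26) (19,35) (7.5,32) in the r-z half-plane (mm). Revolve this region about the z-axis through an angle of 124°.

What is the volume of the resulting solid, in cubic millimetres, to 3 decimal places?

Volume = 6197.210 mm³

Profile (r,z), 6 vertices: (7.5,31) (8.5,12.5) (10,0) (18.5,26) (19,35) (7.5,32)
edge 0: (7.5,31)→(8.5,12.5)  cross = 7.5·12.5 − 8.5·31 = -169.7500; (r_i+r_j)·cross = 16·-169.7500 = -2716.0000
edge 1: (8.5,12.5)→(10,0)  cross = 8.5·0 − 10·12.5 = -125.0000; (r_i+r_j)·cross = 18.5·-125.0000 = -2312.5000
edge 2: (10,0)→(18.5,26)  cross = 10·26 − 18.5·0 = 260.0000; (r_i+r_j)·cross = 28.5·260.0000 = 7410.0000
edge 3: (18.5,26)→(19,35)  cross = 18.5·35 − 19·26 = 153.5000; (r_i+r_j)·cross = 37.5·153.5000 = 5756.2500
edge 4: (19,35)→(7.5,32)  cross = 19·32 − 7.5·35 = 345.5000; (r_i+r_j)·cross = 26.5·345.5000 = 9155.7500
edge 5: (7.5,32)→(7.5,31)  cross = 7.5·31 − 7.5·32 = -7.5000; (r_i+r_j)·cross = 15·-7.5000 = -112.5000
Σcross = 456.7500 → A = |Σcross|/2 = 228.3750 mm²
Σ(r_i+r_j)·cross = 17181.0000 → first moment M = |Σ|/6 = 2863.5000
R_c = M/A = 2863.5000/228.3750 = 12.5386 mm
θ = 124° = 2.164208 rad
V = θ·R_c·A = 2.164208·12.5386·228.3750 = 6197.210 mm³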